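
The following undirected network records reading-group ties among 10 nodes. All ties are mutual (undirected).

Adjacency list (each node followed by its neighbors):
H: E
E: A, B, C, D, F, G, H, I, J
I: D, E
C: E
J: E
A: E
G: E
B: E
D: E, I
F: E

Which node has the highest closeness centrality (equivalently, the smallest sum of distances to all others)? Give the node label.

E

Farness (sum of distances to all others) for each node — A:17, B:17, C:17, D:16, E:9, F:17, G:17, H:17, I:16, J:17.
The smallest farness is 9, for E, so E has the highest closeness.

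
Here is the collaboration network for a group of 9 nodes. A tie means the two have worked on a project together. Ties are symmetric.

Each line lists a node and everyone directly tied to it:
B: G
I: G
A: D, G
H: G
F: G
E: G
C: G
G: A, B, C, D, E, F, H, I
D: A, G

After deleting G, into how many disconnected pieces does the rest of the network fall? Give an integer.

7

Without G, the remaining ties split the others into: {H}; {B}; {C}; {E}; {F}; {A, D}; {I}.
That's 7 separate components.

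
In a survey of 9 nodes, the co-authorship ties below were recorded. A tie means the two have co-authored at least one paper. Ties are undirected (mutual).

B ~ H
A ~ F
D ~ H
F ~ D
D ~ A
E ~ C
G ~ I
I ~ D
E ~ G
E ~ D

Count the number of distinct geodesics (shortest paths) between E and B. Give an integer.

1

The shortest distance is 3, and the only length-3 path is E–D–H–B. So there is exactly 1 shortest path.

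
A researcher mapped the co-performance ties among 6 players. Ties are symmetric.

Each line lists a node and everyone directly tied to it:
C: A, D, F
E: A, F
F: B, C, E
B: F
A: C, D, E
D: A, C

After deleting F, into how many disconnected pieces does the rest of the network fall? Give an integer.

2

Without F, the remaining ties split the others into: {B}; {A, C, D, E}.
That's 2 separate components.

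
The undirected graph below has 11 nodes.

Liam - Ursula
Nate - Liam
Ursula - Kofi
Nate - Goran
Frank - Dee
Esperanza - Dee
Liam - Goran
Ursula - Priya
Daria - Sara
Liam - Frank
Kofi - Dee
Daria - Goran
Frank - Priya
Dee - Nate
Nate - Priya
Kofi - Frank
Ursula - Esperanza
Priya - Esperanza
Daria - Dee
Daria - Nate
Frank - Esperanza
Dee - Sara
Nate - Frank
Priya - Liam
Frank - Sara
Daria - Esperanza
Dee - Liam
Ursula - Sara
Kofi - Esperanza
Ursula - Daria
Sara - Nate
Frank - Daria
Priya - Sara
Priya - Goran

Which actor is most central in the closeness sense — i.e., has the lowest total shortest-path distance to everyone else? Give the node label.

Frank

Farness (sum of distances to all others) for each node — Daria:13, Dee:13, Esperanza:14, Frank:12, Goran:17, Kofi:17, Liam:14, Nate:13, Priya:13, Sara:14, Ursula:14.
The smallest farness is 12, for Frank, so Frank has the highest closeness.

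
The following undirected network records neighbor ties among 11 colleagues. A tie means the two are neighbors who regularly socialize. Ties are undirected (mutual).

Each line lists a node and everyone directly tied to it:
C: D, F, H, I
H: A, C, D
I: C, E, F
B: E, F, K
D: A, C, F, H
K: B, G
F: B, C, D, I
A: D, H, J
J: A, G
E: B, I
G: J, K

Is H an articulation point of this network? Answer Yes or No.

Even without H, every remaining node can still reach every other (the residual graph is connected), so H is not a cut vertex.

No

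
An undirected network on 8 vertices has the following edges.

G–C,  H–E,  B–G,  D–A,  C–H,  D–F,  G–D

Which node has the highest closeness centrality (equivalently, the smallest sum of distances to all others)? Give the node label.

Farness (sum of distances to all others) for each node — A:20, B:18, C:14, D:14, E:24, F:20, G:12, H:18.
The smallest farness is 12, for G, so G has the highest closeness.

G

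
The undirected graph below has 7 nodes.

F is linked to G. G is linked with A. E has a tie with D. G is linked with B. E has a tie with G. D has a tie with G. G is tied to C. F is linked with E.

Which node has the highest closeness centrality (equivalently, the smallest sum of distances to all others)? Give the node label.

Farness (sum of distances to all others) for each node — A:11, B:11, C:11, D:10, E:9, F:10, G:6.
The smallest farness is 6, for G, so G has the highest closeness.

G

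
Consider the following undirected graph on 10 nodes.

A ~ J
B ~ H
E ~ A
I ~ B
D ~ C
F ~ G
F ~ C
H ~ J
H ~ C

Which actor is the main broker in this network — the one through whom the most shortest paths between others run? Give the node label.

Unnormalized betweenness of each node: A:8, B:8, C:20, D:0, E:0, F:8, G:0, H:26, I:0, J:14.
H has the largest value, 26, making it the main broker — the node through which the most shortest paths run.

H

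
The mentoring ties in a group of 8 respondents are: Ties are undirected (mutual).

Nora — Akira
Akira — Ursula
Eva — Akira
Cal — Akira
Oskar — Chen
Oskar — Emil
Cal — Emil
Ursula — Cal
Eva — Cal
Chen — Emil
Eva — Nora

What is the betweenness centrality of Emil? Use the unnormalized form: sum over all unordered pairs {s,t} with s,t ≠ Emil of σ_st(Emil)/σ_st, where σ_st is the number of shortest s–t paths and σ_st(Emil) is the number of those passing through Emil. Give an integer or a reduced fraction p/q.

10

Pairs whose geodesics pass through Emil — Eva–Chen: 1; Eva–Oskar: 1; Ursula–Chen: 1; Ursula–Oskar: 1; Cal–Chen: 1; Cal–Oskar: 1; Nora–Chen: 2/2; Nora–Oskar: 2/2; Akira–Chen: 1; Akira–Oskar: 1.
All other pairs contribute 0.
Summing the contributions gives betweenness(Emil) = 10.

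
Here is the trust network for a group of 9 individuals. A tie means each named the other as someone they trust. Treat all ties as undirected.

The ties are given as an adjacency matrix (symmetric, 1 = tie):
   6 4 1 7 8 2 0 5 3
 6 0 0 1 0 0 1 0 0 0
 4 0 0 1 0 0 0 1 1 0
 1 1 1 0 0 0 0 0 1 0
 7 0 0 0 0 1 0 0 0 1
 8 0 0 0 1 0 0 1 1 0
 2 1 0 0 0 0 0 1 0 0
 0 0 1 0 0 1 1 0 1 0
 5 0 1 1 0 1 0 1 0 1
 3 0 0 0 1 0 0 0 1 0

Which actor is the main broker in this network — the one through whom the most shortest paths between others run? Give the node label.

Unnormalized betweenness of each node: 0:20/3, 1:25/6, 2:11/6, 3:5/3, 4:1/2, 5:31/3, 6:1, 7:1/2, 8:13/3.
5 has the largest value, 31/3, making it the main broker — the node through which the most shortest paths run.

5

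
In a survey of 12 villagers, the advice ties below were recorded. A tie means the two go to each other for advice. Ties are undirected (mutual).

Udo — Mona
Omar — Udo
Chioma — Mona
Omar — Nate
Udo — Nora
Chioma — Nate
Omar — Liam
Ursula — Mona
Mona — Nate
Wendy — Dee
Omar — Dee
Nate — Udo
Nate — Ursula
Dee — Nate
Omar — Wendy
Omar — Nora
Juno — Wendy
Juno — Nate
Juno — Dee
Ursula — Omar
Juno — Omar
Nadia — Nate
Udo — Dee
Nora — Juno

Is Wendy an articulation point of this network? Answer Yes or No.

Even without Wendy, every remaining node can still reach every other (the residual graph is connected), so Wendy is not a cut vertex.

No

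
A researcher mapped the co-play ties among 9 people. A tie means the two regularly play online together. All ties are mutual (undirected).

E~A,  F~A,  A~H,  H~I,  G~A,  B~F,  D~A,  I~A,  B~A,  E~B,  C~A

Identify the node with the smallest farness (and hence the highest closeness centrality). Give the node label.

Farness (sum of distances to all others) for each node — A:8, B:13, C:15, D:15, E:14, F:14, G:15, H:14, I:14.
The smallest farness is 8, for A, so A has the highest closeness.

A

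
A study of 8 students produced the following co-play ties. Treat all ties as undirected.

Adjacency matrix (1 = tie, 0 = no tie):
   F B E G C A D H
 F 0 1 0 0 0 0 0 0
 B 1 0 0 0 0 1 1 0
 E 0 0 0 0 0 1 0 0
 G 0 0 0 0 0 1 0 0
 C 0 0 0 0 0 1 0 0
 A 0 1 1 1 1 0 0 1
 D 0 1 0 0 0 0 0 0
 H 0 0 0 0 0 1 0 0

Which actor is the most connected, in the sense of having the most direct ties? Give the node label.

A

Degrees — A:5, B:3, C:1, D:1, E:1, F:1, G:1, H:1.
The maximum is 5, attained only by A.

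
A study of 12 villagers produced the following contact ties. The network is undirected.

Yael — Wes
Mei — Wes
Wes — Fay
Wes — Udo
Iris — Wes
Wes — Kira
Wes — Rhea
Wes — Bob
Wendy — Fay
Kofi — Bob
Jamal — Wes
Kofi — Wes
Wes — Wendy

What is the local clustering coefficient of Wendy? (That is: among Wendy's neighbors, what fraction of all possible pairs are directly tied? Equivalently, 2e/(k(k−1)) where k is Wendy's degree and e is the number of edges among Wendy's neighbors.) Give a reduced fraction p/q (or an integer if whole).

1

Wendy's neighbors: Fay and Wes (k = 2).
Possible neighbor pairs: C(2,2) = 1. Edges among them: Fay–Wes → e = 1.
Clustering(Wendy) = 1/1.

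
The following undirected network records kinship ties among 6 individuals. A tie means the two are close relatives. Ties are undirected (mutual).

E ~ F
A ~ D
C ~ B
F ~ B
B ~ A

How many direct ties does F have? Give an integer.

2

F is directly tied to B and E. That is 2 neighbors, so the degree of F is 2.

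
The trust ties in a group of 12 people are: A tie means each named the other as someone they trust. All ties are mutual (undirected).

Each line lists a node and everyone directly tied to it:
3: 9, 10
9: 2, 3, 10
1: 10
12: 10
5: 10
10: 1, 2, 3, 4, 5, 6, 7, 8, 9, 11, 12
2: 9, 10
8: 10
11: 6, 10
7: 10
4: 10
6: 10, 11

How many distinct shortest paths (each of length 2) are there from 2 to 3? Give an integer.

2

The shortest distance is 2. The length-2 paths are: 2–10–3; 2–9–3.
That gives 2 distinct shortest paths.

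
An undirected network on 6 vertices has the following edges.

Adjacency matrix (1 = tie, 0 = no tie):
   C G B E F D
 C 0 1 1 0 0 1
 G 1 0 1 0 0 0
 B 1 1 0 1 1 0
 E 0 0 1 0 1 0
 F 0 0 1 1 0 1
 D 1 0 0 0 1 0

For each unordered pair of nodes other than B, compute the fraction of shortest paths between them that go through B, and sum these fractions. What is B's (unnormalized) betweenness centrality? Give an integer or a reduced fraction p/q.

Pairs whose geodesics pass through B — C–E: 1; C–F: 1/2; G–E: 1; G–F: 1.
All other pairs contribute 0.
Summing the contributions gives betweenness(B) = 7/2.

7/2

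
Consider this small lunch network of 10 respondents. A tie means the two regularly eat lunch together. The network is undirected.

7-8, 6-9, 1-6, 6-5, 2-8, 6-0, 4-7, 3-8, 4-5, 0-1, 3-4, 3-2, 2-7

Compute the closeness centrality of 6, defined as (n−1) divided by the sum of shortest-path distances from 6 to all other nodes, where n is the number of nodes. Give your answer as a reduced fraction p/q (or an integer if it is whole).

Distances from 6: 0:1, 1:1, 2:4, 3:3, 4:2, 5:1, 7:3, 8:4, 9:1. Sum = 20.
n = 10, so closeness = 9/20.

9/20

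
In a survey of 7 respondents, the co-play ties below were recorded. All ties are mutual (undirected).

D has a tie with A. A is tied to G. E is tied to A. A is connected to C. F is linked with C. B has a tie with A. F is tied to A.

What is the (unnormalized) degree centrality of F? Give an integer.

2

F is directly tied to A and C. That is 2 neighbors, so the degree of F is 2.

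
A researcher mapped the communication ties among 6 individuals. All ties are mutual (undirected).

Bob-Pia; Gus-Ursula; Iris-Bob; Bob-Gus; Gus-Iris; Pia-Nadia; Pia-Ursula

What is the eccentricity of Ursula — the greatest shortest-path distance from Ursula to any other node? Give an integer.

Distances from Ursula: Bob:2, Gus:1, Iris:2, Nadia:2, Pia:1.
The largest is 2 (to Iris, Bob, and Nadia), so the eccentricity of Ursula is 2.

2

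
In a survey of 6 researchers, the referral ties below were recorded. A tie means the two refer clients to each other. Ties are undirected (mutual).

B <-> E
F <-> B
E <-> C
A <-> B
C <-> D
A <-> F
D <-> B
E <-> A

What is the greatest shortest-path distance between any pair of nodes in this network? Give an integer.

Eccentricity of each node (its greatest distance to any other): A:2, B:2, C:3, D:2, E:2, F:3.
The maximum eccentricity is 3, realized for instance by the pair F–C via F – A – E – C. So the diameter is 3.

3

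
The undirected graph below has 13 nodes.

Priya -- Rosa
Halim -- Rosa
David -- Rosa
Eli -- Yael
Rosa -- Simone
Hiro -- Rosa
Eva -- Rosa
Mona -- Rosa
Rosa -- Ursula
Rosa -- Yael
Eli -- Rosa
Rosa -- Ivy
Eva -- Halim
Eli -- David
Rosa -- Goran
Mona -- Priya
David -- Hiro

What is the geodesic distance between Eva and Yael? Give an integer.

2

One shortest route is Eva – Rosa – Yael, which uses 2 edges, and Eva and Yael are not directly tied, so nothing shorter exists. So d(Eva,Yael) = 2.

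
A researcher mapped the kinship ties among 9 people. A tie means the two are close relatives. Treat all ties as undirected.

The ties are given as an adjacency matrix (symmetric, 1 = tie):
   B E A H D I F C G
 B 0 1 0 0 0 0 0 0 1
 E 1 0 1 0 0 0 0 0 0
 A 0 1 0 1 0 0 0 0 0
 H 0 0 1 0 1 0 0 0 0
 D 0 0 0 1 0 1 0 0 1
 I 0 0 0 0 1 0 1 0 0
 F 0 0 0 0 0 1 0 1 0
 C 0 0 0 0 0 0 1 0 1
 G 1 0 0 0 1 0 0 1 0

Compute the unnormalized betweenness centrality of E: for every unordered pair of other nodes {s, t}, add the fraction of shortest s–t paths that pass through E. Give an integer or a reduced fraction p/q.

Pairs whose geodesics pass through E — B–A: 1; B–H: 1/2; A–C: 1/2; A–G: 1/2.
All other pairs contribute 0.
Summing the contributions gives betweenness(E) = 5/2.

5/2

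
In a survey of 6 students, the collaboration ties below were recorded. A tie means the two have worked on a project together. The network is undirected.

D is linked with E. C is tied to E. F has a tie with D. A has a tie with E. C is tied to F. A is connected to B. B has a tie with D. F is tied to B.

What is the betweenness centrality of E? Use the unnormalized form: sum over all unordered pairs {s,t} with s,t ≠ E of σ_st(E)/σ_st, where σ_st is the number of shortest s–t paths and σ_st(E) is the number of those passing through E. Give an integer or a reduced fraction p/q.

2

Pairs whose geodesics pass through E — C–D: 1/2; C–A: 1; D–A: 1/2.
All other pairs contribute 0.
Summing the contributions gives betweenness(E) = 2.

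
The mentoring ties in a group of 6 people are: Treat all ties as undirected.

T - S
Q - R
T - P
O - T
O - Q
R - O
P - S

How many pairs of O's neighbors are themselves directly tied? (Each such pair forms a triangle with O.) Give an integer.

1

O's neighbors: Q, R, and T.
Neighbor pairs that are themselves tied: O–Q–R. Each forms one triangle with O, for 1 in total.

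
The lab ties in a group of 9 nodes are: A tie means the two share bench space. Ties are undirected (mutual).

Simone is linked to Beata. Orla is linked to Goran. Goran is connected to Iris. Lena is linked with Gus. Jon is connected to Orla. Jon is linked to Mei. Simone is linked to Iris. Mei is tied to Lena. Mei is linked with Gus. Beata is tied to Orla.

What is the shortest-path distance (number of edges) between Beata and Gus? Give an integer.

One shortest route is Beata – Orla – Jon – Mei – Gus, which uses 4 edges, and at distance 3 from Beata we only reach {Mei}, which does not include Gus. So d(Beata,Gus) = 4.

4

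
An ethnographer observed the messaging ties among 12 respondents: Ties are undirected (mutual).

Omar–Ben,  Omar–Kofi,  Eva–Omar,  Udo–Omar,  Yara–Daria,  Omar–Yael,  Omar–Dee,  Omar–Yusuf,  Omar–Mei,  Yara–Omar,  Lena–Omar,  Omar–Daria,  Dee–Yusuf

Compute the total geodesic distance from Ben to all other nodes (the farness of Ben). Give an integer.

21

Distances from Ben: Daria:2, Dee:2, Eva:2, Kofi:2, Lena:2, Mei:2, Omar:1, Udo:2, Yael:2, Yara:2, Yusuf:2.
Sum = 2 + 2 + 2 + 2 + 2 + 2 + 1 + 2 + 2 + 2 + 2 = 21.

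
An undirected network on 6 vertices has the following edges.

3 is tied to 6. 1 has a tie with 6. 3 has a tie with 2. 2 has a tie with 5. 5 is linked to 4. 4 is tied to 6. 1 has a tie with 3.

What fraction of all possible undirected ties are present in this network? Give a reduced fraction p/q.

7/15

There are 7 edges and 6 nodes, so the maximum possible is C(6,2) = 15.
Density = 7/15.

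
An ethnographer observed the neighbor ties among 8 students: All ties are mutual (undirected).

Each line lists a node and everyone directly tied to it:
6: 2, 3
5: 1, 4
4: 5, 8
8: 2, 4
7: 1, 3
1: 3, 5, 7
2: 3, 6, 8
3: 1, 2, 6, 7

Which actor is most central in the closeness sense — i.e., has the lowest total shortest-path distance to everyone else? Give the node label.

3

Farness (sum of distances to all others) for each node — 1:12, 2:12, 3:11, 4:15, 5:14, 6:14, 7:14, 8:14.
The smallest farness is 11, for 3, so 3 has the highest closeness.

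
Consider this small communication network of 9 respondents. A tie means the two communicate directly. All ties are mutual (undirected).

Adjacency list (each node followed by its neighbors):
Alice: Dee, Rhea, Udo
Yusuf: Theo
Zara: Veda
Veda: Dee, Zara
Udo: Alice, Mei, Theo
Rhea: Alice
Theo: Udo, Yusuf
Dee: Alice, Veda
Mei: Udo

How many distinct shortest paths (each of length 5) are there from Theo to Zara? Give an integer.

The shortest distance is 5, and the only length-5 path is Theo–Udo–Alice–Dee–Veda–Zara. So there is exactly 1 shortest path.

1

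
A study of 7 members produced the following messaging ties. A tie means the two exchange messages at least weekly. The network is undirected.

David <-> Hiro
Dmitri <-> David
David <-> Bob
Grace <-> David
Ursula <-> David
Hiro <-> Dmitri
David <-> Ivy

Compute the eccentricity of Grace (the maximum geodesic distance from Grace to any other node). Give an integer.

2

Distances from Grace: Bob:2, David:1, Dmitri:2, Hiro:2, Ivy:2, Ursula:2.
The largest is 2 (to Ivy, Dmitri, Hiro, Bob, and Ursula), so the eccentricity of Grace is 2.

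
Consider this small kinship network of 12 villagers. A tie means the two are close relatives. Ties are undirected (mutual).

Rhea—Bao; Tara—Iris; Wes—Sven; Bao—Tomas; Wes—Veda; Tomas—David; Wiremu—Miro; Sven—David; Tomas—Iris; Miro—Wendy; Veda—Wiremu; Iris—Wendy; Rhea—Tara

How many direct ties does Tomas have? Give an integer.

3

Tomas is directly tied to Bao, David, and Iris. That is 3 neighbors, so the degree of Tomas is 3.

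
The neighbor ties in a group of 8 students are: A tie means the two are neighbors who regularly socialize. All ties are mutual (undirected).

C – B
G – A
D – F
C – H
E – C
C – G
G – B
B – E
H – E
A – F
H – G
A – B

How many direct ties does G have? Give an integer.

G is directly tied to A, B, C, and H. That is 4 neighbors, so the degree of G is 4.

4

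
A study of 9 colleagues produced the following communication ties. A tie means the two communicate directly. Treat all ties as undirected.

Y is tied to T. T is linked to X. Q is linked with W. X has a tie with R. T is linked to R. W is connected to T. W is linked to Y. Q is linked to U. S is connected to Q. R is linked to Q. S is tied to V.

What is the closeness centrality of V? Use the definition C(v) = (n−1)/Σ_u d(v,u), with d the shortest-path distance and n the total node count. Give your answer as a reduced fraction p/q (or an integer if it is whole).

1/3

Distances from V: Q:2, R:3, S:1, T:4, U:3, W:3, X:4, Y:4. Sum = 24.
n = 9, so closeness = 8/24 = 1/3.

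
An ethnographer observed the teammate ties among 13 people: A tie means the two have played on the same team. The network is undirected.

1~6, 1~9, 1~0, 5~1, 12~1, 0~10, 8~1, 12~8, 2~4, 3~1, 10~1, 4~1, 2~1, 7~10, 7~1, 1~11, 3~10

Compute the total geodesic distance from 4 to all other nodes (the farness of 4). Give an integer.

22

Distances from 4: 0:2, 1:1, 2:1, 3:2, 5:2, 6:2, 7:2, 8:2, 9:2, 10:2, 11:2, 12:2.
Sum = 2 + 1 + 1 + 2 + 2 + 2 + 2 + 2 + 2 + 2 + 2 + 2 = 22.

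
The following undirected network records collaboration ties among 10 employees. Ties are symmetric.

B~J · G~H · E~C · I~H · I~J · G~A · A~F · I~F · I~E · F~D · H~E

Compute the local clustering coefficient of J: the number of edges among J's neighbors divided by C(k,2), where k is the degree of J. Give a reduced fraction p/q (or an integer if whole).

0

J's neighbors: B and I (k = 2).
Possible neighbor pairs: C(2,2) = 1. Edges among them: none → e = 0.
Clustering(J) = 0/1.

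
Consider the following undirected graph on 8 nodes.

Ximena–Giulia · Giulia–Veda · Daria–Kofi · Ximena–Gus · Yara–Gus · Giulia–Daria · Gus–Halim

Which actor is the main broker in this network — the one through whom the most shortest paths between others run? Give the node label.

Unnormalized betweenness of each node: Daria:6, Giulia:14, Gus:11, Halim:0, Kofi:0, Veda:0, Ximena:12, Yara:0.
Giulia has the largest value, 14, making it the main broker — the node through which the most shortest paths run.

Giulia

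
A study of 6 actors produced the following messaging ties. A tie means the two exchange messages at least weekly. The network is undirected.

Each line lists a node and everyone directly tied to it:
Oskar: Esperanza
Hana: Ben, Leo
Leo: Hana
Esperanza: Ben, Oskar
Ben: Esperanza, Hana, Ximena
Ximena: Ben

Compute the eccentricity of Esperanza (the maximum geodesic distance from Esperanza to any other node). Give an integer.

3

Distances from Esperanza: Ben:1, Hana:2, Leo:3, Oskar:1, Ximena:2.
The largest is 3 (to Leo), so the eccentricity of Esperanza is 3.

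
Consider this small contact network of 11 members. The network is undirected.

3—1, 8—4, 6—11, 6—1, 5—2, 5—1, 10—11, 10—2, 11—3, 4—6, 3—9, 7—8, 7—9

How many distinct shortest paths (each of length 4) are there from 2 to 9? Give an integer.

The shortest distance is 4. The length-4 paths are: 2–5–1–3–9; 2–10–11–3–9.
That gives 2 distinct shortest paths.

2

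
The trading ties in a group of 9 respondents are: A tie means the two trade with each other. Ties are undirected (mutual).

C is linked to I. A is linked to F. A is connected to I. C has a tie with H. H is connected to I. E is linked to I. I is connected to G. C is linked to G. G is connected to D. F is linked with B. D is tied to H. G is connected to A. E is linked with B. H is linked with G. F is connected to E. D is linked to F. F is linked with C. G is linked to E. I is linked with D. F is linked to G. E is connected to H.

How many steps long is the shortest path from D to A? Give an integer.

2

One shortest route is D – G – A, which uses 2 edges, and D and A are not directly tied, so nothing shorter exists. So d(D,A) = 2.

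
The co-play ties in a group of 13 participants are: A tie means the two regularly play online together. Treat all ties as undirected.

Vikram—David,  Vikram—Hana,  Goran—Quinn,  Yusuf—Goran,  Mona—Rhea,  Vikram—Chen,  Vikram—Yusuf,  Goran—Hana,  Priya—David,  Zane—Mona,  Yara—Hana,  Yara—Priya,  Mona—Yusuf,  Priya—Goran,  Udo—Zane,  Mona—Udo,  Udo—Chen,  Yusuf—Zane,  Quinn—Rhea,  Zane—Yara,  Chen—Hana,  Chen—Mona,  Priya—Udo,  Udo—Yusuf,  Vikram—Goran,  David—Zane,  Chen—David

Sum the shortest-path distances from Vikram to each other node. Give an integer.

Distances from Vikram: Chen:1, David:1, Goran:1, Hana:1, Mona:2, Priya:2, Quinn:2, Rhea:3, Udo:2, Yara:2, Yusuf:1, Zane:2.
Sum = 1 + 1 + 1 + 1 + 2 + 2 + 2 + 3 + 2 + 2 + 1 + 2 = 20.

20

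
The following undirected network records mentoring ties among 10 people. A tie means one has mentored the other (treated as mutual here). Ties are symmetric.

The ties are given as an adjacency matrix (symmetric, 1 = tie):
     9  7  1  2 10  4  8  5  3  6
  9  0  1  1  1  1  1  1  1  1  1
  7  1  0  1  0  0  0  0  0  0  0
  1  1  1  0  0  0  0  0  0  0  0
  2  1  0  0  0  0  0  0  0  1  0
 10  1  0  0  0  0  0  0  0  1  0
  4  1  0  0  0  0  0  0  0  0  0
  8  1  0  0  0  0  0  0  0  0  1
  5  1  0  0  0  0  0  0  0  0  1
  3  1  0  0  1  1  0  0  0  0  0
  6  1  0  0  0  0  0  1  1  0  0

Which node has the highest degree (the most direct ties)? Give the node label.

Degrees — 1:2, 2:2, 3:3, 4:1, 5:2, 6:3, 7:2, 8:2, 9:9, 10:2.
The maximum is 9, attained only by 9.

9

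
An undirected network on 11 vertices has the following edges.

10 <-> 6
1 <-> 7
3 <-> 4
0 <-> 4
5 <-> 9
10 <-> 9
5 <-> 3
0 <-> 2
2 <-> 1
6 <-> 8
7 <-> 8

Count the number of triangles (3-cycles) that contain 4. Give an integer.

0

4's neighbors are 0 and 3, but none of them are tied to each other, so no triangle contains 4.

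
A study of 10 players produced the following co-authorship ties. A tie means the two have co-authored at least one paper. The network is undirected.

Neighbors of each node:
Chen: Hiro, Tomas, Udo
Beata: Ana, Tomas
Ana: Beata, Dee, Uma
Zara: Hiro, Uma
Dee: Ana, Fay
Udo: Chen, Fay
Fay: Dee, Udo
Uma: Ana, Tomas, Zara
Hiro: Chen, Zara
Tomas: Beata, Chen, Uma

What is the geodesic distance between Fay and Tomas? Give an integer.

3

One shortest route is Fay – Udo – Chen – Tomas, which uses 3 edges, and at distance 2 from Fay we only reach {Ana, Chen}, which does not include Tomas. So d(Fay,Tomas) = 3.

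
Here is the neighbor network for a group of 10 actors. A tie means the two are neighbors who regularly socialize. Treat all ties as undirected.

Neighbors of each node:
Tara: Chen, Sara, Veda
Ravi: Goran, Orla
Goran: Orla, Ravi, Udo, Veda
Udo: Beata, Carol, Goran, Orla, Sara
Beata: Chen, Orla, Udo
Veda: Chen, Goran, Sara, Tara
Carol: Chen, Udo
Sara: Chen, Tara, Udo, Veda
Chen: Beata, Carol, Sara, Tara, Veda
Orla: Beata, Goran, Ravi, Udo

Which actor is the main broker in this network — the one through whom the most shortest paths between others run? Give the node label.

Udo

Unnormalized betweenness of each node: Beata:13/6, Carol:1/3, Chen:35/6, Goran:6, Orla:10/3, Ravi:0, Sara:13/6, Tara:0, Udo:15/2, Veda:14/3.
Udo has the largest value, 15/2, making it the main broker — the node through which the most shortest paths run.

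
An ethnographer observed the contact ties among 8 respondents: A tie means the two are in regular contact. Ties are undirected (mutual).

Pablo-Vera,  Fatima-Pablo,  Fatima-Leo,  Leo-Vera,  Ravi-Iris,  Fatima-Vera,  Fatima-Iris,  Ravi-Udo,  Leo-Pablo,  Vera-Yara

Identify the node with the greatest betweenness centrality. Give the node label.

Unnormalized betweenness of each node: Fatima:12, Iris:10, Leo:0, Pablo:0, Ravi:6, Udo:0, Vera:6, Yara:0.
Fatima has the largest value, 12, making it the main broker — the node through which the most shortest paths run.

Fatima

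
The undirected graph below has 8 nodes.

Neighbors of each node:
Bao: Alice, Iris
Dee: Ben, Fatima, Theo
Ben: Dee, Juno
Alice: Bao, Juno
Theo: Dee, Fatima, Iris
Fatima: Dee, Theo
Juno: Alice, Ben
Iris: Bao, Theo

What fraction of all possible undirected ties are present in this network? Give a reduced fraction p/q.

9/28

There are 9 edges and 8 nodes, so the maximum possible is C(8,2) = 28.
Density = 9/28.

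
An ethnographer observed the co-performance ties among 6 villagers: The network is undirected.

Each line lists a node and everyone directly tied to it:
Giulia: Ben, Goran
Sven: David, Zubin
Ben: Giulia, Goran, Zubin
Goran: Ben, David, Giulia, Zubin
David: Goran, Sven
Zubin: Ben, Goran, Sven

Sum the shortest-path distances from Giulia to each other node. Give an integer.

9

Distances from Giulia: Ben:1, David:2, Goran:1, Sven:3, Zubin:2.
Sum = 1 + 2 + 1 + 3 + 2 = 9.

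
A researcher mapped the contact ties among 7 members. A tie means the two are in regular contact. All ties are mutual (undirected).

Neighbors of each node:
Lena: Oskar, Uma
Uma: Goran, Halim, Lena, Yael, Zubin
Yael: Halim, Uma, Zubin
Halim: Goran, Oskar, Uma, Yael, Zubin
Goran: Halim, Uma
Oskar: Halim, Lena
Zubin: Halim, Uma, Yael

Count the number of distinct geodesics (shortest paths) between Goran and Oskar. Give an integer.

The shortest distance is 2, and the only length-2 path is Goran–Halim–Oskar. So there is exactly 1 shortest path.

1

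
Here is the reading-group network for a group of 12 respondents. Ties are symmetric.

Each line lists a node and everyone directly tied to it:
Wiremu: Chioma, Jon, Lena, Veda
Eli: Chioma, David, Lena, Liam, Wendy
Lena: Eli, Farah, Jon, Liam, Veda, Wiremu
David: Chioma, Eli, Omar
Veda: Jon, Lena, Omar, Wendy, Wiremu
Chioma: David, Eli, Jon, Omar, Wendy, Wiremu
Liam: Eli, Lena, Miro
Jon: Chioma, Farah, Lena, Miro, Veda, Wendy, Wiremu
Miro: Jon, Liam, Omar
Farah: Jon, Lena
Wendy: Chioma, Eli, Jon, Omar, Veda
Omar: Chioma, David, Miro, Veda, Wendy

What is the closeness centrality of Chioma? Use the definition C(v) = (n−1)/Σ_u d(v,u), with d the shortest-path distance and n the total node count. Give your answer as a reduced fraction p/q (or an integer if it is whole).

Distances from Chioma: David:1, Eli:1, Farah:2, Jon:1, Lena:2, Liam:2, Miro:2, Omar:1, Veda:2, Wendy:1, Wiremu:1. Sum = 16.
n = 12, so closeness = 11/16.

11/16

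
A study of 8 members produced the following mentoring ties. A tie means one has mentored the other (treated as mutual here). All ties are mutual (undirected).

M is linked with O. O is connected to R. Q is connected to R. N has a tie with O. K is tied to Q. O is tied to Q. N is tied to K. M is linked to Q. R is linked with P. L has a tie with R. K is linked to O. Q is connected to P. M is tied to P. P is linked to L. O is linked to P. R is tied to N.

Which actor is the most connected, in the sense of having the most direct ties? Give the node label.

Degrees — K:3, L:2, M:3, N:3, O:6, P:5, Q:5, R:5.
The maximum is 6, attained only by O.

O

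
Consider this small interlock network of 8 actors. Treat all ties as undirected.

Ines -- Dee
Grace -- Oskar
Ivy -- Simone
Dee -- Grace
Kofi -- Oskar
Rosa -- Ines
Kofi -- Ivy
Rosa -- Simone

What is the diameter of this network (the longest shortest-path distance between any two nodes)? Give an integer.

4

Eccentricity of each node (its greatest distance to any other): Dee:4, Grace:4, Ines:4, Ivy:4, Kofi:4, Oskar:4, Rosa:4, Simone:4.
The maximum eccentricity is 4, realized for instance by the pair Simone–Grace via Simone – Ivy – Kofi – Oskar – Grace. So the diameter is 4.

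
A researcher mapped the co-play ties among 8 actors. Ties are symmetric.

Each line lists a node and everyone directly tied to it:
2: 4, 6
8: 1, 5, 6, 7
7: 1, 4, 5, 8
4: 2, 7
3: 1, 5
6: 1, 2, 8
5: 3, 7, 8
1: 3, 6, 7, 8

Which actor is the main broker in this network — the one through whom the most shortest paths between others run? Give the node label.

Unnormalized betweenness of each node: 1:4, 2:1, 3:1/3, 4:3/2, 5:3/2, 6:7/2, 7:29/6, 8:7/3.
7 has the largest value, 29/6, making it the main broker — the node through which the most shortest paths run.

7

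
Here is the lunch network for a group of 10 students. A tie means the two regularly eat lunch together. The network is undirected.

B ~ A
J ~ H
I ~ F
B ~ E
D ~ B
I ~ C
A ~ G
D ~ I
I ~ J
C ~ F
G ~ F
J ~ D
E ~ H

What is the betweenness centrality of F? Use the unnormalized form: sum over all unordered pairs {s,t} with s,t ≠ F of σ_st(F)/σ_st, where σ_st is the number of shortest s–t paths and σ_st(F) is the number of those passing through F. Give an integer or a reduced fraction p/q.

11/2

Pairs whose geodesics pass through F — H–G: 1/2; A–C: 1; A–I: 1/2; G–C: 1; G–I: 1; G–D: 1/2; G–J: 1.
All other pairs contribute 0.
Summing the contributions gives betweenness(F) = 11/2.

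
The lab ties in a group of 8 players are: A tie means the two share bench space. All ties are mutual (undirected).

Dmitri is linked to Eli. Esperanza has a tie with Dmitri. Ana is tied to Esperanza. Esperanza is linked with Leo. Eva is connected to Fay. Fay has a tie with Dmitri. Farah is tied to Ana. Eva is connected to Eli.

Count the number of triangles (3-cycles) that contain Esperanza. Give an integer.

Esperanza's neighbors are Ana, Dmitri, and Leo, but none of them are tied to each other, so no triangle contains Esperanza.

0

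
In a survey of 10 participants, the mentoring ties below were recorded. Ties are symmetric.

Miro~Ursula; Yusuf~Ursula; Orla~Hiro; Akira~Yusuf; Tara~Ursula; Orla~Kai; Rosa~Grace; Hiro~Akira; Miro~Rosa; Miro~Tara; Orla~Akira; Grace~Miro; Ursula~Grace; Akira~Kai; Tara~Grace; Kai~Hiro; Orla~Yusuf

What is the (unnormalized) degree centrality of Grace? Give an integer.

Grace is directly tied to Miro, Rosa, Tara, and Ursula. That is 4 neighbors, so the degree of Grace is 4.

4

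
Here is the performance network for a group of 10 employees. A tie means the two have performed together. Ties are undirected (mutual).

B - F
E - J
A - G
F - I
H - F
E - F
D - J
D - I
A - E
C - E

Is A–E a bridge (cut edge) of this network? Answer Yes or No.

Without the A–E edge there is no alternate route between A and E, so the network disconnects. It is a bridge.

Yes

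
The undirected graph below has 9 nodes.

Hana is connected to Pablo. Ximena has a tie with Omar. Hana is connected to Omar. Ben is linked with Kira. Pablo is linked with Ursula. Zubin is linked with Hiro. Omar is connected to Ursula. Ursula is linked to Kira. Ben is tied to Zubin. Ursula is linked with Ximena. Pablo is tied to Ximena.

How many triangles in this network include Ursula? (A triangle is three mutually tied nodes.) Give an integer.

Ursula's neighbors: Kira, Omar, Pablo, and Ximena.
Neighbor pairs that are themselves tied: Ursula–Omar–Ximena; Ursula–Pablo–Ximena. Each forms one triangle with Ursula, for 2 in total.

2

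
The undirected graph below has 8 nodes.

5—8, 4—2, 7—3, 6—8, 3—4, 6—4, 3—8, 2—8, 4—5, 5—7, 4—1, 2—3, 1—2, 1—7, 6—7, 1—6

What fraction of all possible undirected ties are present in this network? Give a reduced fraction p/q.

4/7

There are 16 edges and 8 nodes, so the maximum possible is C(8,2) = 28.
Density = 16/28 = 4/7.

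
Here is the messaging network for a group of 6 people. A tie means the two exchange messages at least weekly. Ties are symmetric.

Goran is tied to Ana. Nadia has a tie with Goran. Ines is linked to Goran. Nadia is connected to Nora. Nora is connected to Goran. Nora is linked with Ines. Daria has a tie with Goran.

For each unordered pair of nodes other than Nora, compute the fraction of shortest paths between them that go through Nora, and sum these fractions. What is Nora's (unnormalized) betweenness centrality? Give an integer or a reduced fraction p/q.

1/2

Pairs whose geodesics pass through Nora — Nadia–Ines: 1/2.
All other pairs contribute 0.
Summing the contributions gives betweenness(Nora) = 1/2.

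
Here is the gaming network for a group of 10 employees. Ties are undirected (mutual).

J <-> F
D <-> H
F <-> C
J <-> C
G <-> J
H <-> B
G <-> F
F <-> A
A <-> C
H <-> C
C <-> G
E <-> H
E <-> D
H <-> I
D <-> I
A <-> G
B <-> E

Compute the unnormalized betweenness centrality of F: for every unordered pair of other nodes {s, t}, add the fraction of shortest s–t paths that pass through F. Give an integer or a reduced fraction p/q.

1/3

Pairs whose geodesics pass through F — J–A: 1/3.
All other pairs contribute 0.
Summing the contributions gives betweenness(F) = 1/3.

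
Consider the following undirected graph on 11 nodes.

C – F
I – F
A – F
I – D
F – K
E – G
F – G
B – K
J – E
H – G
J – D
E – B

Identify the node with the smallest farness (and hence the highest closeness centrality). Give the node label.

F

Farness (sum of distances to all others) for each node — A:25, B:23, C:25, D:25, E:20, F:16, G:18, H:27, I:21, J:25, K:21.
The smallest farness is 16, for F, so F has the highest closeness.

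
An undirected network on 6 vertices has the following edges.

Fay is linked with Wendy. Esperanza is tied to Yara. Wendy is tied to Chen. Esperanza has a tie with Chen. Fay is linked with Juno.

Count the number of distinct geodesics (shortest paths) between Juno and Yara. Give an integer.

1

The shortest distance is 5, and the only length-5 path is Juno–Fay–Wendy–Chen–Esperanza–Yara. So there is exactly 1 shortest path.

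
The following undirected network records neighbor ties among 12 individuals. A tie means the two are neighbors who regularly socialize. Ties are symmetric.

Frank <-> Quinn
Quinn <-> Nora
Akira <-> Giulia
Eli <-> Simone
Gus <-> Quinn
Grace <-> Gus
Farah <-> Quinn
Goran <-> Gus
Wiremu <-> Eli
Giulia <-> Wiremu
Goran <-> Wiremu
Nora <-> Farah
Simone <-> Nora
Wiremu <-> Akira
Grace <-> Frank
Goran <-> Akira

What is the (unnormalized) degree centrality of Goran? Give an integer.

3

Goran is directly tied to Akira, Gus, and Wiremu. That is 3 neighbors, so the degree of Goran is 3.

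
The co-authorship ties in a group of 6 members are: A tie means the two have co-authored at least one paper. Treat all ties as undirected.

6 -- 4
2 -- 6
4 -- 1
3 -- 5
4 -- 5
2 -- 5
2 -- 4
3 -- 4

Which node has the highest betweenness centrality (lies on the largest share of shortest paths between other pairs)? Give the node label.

Unnormalized betweenness of each node: 1:0, 2:1/2, 3:0, 4:6, 5:1/2, 6:0.
4 has the largest value, 6, making it the main broker — the node through which the most shortest paths run.

4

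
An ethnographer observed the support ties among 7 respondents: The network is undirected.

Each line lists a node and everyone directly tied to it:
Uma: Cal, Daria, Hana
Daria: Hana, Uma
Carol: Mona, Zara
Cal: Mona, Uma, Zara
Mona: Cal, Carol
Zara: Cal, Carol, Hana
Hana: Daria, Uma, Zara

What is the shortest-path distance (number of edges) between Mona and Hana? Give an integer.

One shortest route is Mona – Cal – Uma – Hana, which uses 3 edges, and at distance 2 from Mona we only reach {Uma, Zara}, which does not include Hana. So d(Mona,Hana) = 3.

3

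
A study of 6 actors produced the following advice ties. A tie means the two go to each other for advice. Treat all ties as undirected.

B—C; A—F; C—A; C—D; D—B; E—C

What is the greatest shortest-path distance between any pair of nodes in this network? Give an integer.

3

Eccentricity of each node (its greatest distance to any other): A:2, B:3, C:2, D:3, E:3, F:3.
The maximum eccentricity is 3, realized for instance by the pair B–F via B – C – A – F. So the diameter is 3.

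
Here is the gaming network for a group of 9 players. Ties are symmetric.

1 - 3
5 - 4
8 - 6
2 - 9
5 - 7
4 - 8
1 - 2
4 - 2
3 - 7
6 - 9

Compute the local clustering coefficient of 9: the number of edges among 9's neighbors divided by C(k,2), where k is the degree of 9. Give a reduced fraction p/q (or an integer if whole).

0

9's neighbors: 2 and 6 (k = 2).
Possible neighbor pairs: C(2,2) = 1. Edges among them: none → e = 0.
Clustering(9) = 0/1.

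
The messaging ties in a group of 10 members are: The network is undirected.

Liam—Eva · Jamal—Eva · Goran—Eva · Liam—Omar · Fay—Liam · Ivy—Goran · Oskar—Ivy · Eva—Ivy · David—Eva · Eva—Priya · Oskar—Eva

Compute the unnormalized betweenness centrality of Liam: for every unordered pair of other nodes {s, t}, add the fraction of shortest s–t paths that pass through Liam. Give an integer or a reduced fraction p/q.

15

Pairs whose geodesics pass through Liam — David–Omar: 1; David–Fay: 1; Oskar–Omar: 1; Oskar–Fay: 1; Goran–Omar: 1; Goran–Fay: 1; Omar–Fay: 1; Omar–Ivy: 1; Omar–Jamal: 1; Omar–Priya: 1; Omar–Eva: 1; Fay–Ivy: 1; Fay–Jamal: 1; Fay–Priya: 1 … (+1 more pairs).
All other pairs contribute 0.
Summing the contributions gives betweenness(Liam) = 15.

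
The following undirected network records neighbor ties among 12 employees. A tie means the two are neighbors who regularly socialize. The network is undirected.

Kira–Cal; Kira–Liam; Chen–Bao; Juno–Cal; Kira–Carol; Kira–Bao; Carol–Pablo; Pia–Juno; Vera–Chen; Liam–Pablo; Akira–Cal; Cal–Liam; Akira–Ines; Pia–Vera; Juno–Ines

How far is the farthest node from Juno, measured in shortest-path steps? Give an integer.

Distances from Juno: Akira:2, Bao:3, Cal:1, Carol:3, Chen:3, Ines:1, Kira:2, Liam:2, Pablo:3, Pia:1, Vera:2.
The largest is 3 (to Pablo, Carol, Bao, and Chen), so the eccentricity of Juno is 3.

3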